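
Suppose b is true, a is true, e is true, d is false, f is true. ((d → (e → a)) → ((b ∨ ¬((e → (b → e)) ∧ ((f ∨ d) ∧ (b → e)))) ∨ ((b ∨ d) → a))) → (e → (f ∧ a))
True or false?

Substituting b=True, a=True, e=True, d=False, f=True:
e → a = True → True = True
d → (e → a) = False → True = True
b → e = True → True = True
e → (b → e) = True → True = True
f ∨ d = True ∨ False = True
b → e = True → True = True
(f ∨ d) ∧ (b → e) = True ∧ True = True
(e → (b → e)) ∧ ((f ∨ d) ∧ (b → e)) = True ∧ True = True
¬((e → (b → e)) ∧ ((f ∨ d) ∧ (b → e))) = ¬True = False
b ∨ ¬((e → (b → e)) ∧ ((f ∨ d) ∧ (b → e))) = True ∨ False = True
b ∨ d = True ∨ False = True
(b ∨ d) → a = True → True = True
(b ∨ ¬((e → (b → e)) ∧ ((f ∨ d) ∧ (b → e)))) ∨ ((b ∨ d) → a) = True ∨ True = True
(d → (e → a)) → ((b ∨ ¬((e → (b → e)) ∧ ((f ∨ d) ∧ (b → e)))) ∨ ((b ∨ d) → a)) = True → True = True
f ∧ a = True ∧ True = True
e → (f ∧ a) = True → True = True
((d → (e → a)) → ((b ∨ ¬((e → (b → e)) ∧ ((f ∨ d) ∧ (b → e)))) ∨ ((b ∨ d) → a))) → (e → (f ∧ a)) = True → True = True

True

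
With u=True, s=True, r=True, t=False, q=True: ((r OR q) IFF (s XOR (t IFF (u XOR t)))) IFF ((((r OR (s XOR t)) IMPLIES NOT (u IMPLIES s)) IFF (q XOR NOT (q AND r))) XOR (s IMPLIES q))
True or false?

Substituting u=True, s=True, r=True, t=False, q=True:
r OR q = True OR True = True
u XOR t = True XOR False = True
t IFF (u XOR t) = False IFF True = False
s XOR (t IFF (u XOR t)) = True XOR False = True
(r OR q) IFF (s XOR (t IFF (u XOR t))) = True IFF True = True
s XOR t = True XOR False = True
r OR (s XOR t) = True OR True = True
u IMPLIES s = True IMPLIES True = True
NOT (u IMPLIES s) = NOT True = False
(r OR (s XOR t)) IMPLIES NOT (u IMPLIES s) = True IMPLIES False = False
q AND r = True AND True = True
NOT (q AND r) = NOT True = False
q XOR NOT (q AND r) = True XOR False = True
((r OR (s XOR t)) IMPLIES NOT (u IMPLIES s)) IFF (q XOR NOT (q AND r)) = False IFF True = False
s IMPLIES q = True IMPLIES True = True
(((r OR (s XOR t)) IMPLIES NOT (u IMPLIES s)) IFF (q XOR NOT (q AND r))) XOR (s IMPLIES q) = False XOR True = True
((r OR q) IFF (s XOR (t IFF (u XOR t)))) IFF ((((r OR (s XOR t)) IMPLIES NOT (u IMPLIES s)) IFF (q XOR NOT (q AND r))) XOR (s IMPLIES q)) = True IFF True = True

True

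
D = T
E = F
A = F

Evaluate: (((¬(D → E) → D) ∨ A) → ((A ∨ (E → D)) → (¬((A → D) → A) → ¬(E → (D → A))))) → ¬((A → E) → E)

T

D → E = T → F = F
¬(D → E) = ¬F = T
¬(D → E) → D = T → T = T
(¬(D → E) → D) ∨ A = T ∨ F = T
E → D = F → T = T
A ∨ (E → D) = F ∨ T = T
A → D = F → T = T
(A → D) → A = T → F = F
¬((A → D) → A) = ¬F = T
D → A = T → F = F
E → (D → A) = F → F = T
¬(E → (D → A)) = ¬T = F
¬((A → D) → A) → ¬(E → (D → A)) = T → F = F
(A ∨ (E → D)) → (¬((A → D) → A) → ¬(E → (D → A))) = T → F = F
((¬(D → E) → D) ∨ A) → ((A ∨ (E → D)) → (¬((A → D) → A) → ¬(E → (D → A)))) = T → F = F
A → E = F → F = T
(A → E) → E = T → F = F
¬((A → E) → E) = ¬F = T
(((¬(D → E) → D) ∨ A) → ((A ∨ (E → D)) → (¬((A → D) → A) → ¬(E → (D → A))))) → ¬((A → E) → E) = F → T = T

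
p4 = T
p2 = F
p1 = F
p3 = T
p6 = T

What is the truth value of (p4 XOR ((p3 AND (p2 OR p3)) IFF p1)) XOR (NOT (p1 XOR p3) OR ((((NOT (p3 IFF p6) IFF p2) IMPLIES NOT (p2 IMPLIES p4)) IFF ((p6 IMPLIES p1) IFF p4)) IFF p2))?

p2 OR p3 = F OR T = T
p3 AND (p2 OR p3) = T AND T = T
(p3 AND (p2 OR p3)) IFF p1 = T IFF F = F
p4 XOR ((p3 AND (p2 OR p3)) IFF p1) = T XOR F = T
p1 XOR p3 = F XOR T = T
NOT (p1 XOR p3) = NOT T = F
p3 IFF p6 = T IFF T = T
NOT (p3 IFF p6) = NOT T = F
NOT (p3 IFF p6) IFF p2 = F IFF F = T
p2 IMPLIES p4 = F IMPLIES T = T
NOT (p2 IMPLIES p4) = NOT T = F
(NOT (p3 IFF p6) IFF p2) IMPLIES NOT (p2 IMPLIES p4) = T IMPLIES F = F
p6 IMPLIES p1 = T IMPLIES F = F
(p6 IMPLIES p1) IFF p4 = F IFF T = F
((NOT (p3 IFF p6) IFF p2) IMPLIES NOT (p2 IMPLIES p4)) IFF ((p6 IMPLIES p1) IFF p4) = F IFF F = T
(((NOT (p3 IFF p6) IFF p2) IMPLIES NOT (p2 IMPLIES p4)) IFF ((p6 IMPLIES p1) IFF p4)) IFF p2 = T IFF F = F
NOT (p1 XOR p3) OR ((((NOT (p3 IFF p6) IFF p2) IMPLIES NOT (p2 IMPLIES p4)) IFF ((p6 IMPLIES p1) IFF p4)) IFF p2) = F OR F = F
(p4 XOR ((p3 AND (p2 OR p3)) IFF p1)) XOR (NOT (p1 XOR p3) OR ((((NOT (p3 IFF p6) IFF p2) IMPLIES NOT (p2 IMPLIES p4)) IFF ((p6 IMPLIES p1) IFF p4)) IFF p2)) = T XOR F = T

T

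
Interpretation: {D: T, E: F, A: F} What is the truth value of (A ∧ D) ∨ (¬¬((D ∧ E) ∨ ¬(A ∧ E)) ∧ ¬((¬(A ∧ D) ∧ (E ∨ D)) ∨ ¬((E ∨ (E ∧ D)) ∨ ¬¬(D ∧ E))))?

A ∧ D = F ∧ T = F
D ∧ E = T ∧ F = F
A ∧ E = F ∧ F = F
¬(A ∧ E) = ¬F = T
(D ∧ E) ∨ ¬(A ∧ E) = F ∨ T = T
¬((D ∧ E) ∨ ¬(A ∧ E)) = ¬T = F
¬¬((D ∧ E) ∨ ¬(A ∧ E)) = ¬F = T
A ∧ D = F ∧ T = F
¬(A ∧ D) = ¬F = T
E ∨ D = F ∨ T = T
¬(A ∧ D) ∧ (E ∨ D) = T ∧ T = T
E ∧ D = F ∧ T = F
E ∨ (E ∧ D) = F ∨ F = F
D ∧ E = T ∧ F = F
¬(D ∧ E) = ¬F = T
¬¬(D ∧ E) = ¬T = F
(E ∨ (E ∧ D)) ∨ ¬¬(D ∧ E) = F ∨ F = F
¬((E ∨ (E ∧ D)) ∨ ¬¬(D ∧ E)) = ¬F = T
(¬(A ∧ D) ∧ (E ∨ D)) ∨ ¬((E ∨ (E ∧ D)) ∨ ¬¬(D ∧ E)) = T ∨ T = T
¬((¬(A ∧ D) ∧ (E ∨ D)) ∨ ¬((E ∨ (E ∧ D)) ∨ ¬¬(D ∧ E))) = ¬T = F
¬¬((D ∧ E) ∨ ¬(A ∧ E)) ∧ ¬((¬(A ∧ D) ∧ (E ∨ D)) ∨ ¬((E ∨ (E ∧ D)) ∨ ¬¬(D ∧ E))) = T ∧ F = F
(A ∧ D) ∨ (¬¬((D ∧ E) ∨ ¬(A ∧ E)) ∧ ¬((¬(A ∧ D) ∧ (E ∨ D)) ∨ ¬((E ∨ (E ∧ D)) ∨ ¬¬(D ∧ E)))) = F ∨ F = F

F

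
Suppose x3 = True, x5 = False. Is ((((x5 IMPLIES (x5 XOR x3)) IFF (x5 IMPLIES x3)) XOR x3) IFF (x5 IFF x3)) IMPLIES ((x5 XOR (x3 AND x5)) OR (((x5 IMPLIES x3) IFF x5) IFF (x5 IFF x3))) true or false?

True

x5 XOR x3 = False XOR True = True
x5 IMPLIES (x5 XOR x3) = False IMPLIES True = True
x5 IMPLIES x3 = False IMPLIES True = True
(x5 IMPLIES (x5 XOR x3)) IFF (x5 IMPLIES x3) = True IFF True = True
((x5 IMPLIES (x5 XOR x3)) IFF (x5 IMPLIES x3)) XOR x3 = True XOR True = False
x5 IFF x3 = False IFF True = False
(((x5 IMPLIES (x5 XOR x3)) IFF (x5 IMPLIES x3)) XOR x3) IFF (x5 IFF x3) = False IFF False = True
x3 AND x5 = True AND False = False
x5 XOR (x3 AND x5) = False XOR False = False
x5 IMPLIES x3 = False IMPLIES True = True
(x5 IMPLIES x3) IFF x5 = True IFF False = False
x5 IFF x3 = False IFF True = False
((x5 IMPLIES x3) IFF x5) IFF (x5 IFF x3) = False IFF False = True
(x5 XOR (x3 AND x5)) OR (((x5 IMPLIES x3) IFF x5) IFF (x5 IFF x3)) = False OR True = True
((((x5 IMPLIES (x5 XOR x3)) IFF (x5 IMPLIES x3)) XOR x3) IFF (x5 IFF x3)) IMPLIES ((x5 XOR (x3 AND x5)) OR (((x5 IMPLIES x3) IFF x5) IFF (x5 IFF x3))) = True IMPLIES True = True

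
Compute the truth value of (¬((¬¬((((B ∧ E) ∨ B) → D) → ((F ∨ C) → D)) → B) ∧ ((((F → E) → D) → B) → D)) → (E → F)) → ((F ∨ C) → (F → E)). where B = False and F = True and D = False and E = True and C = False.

True

B ∧ E = False ∧ True = False
(B ∧ E) ∨ B = False ∨ False = False
((B ∧ E) ∨ B) → D = False → False = True
F ∨ C = True ∨ False = True
(F ∨ C) → D = True → False = False
(((B ∧ E) ∨ B) → D) → ((F ∨ C) → D) = True → False = False
¬((((B ∧ E) ∨ B) → D) → ((F ∨ C) → D)) = ¬False = True
¬¬((((B ∧ E) ∨ B) → D) → ((F ∨ C) → D)) = ¬True = False
¬¬((((B ∧ E) ∨ B) → D) → ((F ∨ C) → D)) → B = False → False = True
F → E = True → True = True
(F → E) → D = True → False = False
((F → E) → D) → B = False → False = True
(((F → E) → D) → B) → D = True → False = False
(¬¬((((B ∧ E) ∨ B) → D) → ((F ∨ C) → D)) → B) ∧ ((((F → E) → D) → B) → D) = True ∧ False = False
¬((¬¬((((B ∧ E) ∨ B) → D) → ((F ∨ C) → D)) → B) ∧ ((((F → E) → D) → B) → D)) = ¬False = True
E → F = True → True = True
¬((¬¬((((B ∧ E) ∨ B) → D) → ((F ∨ C) → D)) → B) ∧ ((((F → E) → D) → B) → D)) → (E → F) = True → True = True
F ∨ C = True ∨ False = True
F → E = True → True = True
(F ∨ C) → (F → E) = True → True = True
(¬((¬¬((((B ∧ E) ∨ B) → D) → ((F ∨ C) → D)) → B) ∧ ((((F → E) → D) → B) → D)) → (E → F)) → ((F ∨ C) → (F → E)) = True → True = True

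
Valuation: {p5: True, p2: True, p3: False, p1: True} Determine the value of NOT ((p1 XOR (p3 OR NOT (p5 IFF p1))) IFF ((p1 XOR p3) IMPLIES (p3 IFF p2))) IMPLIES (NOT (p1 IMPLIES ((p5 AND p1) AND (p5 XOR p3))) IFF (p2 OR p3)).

p5 IFF p1 = True IFF True = True
NOT (p5 IFF p1) = NOT True = False
p3 OR NOT (p5 IFF p1) = False OR False = False
p1 XOR (p3 OR NOT (p5 IFF p1)) = True XOR False = True
p1 XOR p3 = True XOR False = True
p3 IFF p2 = False IFF True = False
(p1 XOR p3) IMPLIES (p3 IFF p2) = True IMPLIES False = False
(p1 XOR (p3 OR NOT (p5 IFF p1))) IFF ((p1 XOR p3) IMPLIES (p3 IFF p2)) = True IFF False = False
NOT ((p1 XOR (p3 OR NOT (p5 IFF p1))) IFF ((p1 XOR p3) IMPLIES (p3 IFF p2))) = NOT False = True
p5 AND p1 = True AND True = True
p5 XOR p3 = True XOR False = True
(p5 AND p1) AND (p5 XOR p3) = True AND True = True
p1 IMPLIES ((p5 AND p1) AND (p5 XOR p3)) = True IMPLIES True = True
NOT (p1 IMPLIES ((p5 AND p1) AND (p5 XOR p3))) = NOT True = False
p2 OR p3 = True OR False = True
NOT (p1 IMPLIES ((p5 AND p1) AND (p5 XOR p3))) IFF (p2 OR p3) = False IFF True = False
NOT ((p1 XOR (p3 OR NOT (p5 IFF p1))) IFF ((p1 XOR p3) IMPLIES (p3 IFF p2))) IMPLIES (NOT (p1 IMPLIES ((p5 AND p1) AND (p5 XOR p3))) IFF (p2 OR p3)) = True IMPLIES False = False

False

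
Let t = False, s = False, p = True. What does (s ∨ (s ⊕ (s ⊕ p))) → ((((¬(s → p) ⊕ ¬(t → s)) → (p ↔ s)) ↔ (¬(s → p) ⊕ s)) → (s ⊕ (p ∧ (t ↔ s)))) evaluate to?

s ⊕ p = False ⊕ True = True
s ⊕ (s ⊕ p) = False ⊕ True = True
s ∨ (s ⊕ (s ⊕ p)) = False ∨ True = True
s → p = False → True = True
¬(s → p) = ¬True = False
t → s = False → False = True
¬(t → s) = ¬True = False
¬(s → p) ⊕ ¬(t → s) = False ⊕ False = False
p ↔ s = True ↔ False = False
(¬(s → p) ⊕ ¬(t → s)) → (p ↔ s) = False → False = True
s → p = False → True = True
¬(s → p) = ¬True = False
¬(s → p) ⊕ s = False ⊕ False = False
((¬(s → p) ⊕ ¬(t → s)) → (p ↔ s)) ↔ (¬(s → p) ⊕ s) = True ↔ False = False
t ↔ s = False ↔ False = True
p ∧ (t ↔ s) = True ∧ True = True
s ⊕ (p ∧ (t ↔ s)) = False ⊕ True = True
(((¬(s → p) ⊕ ¬(t → s)) → (p ↔ s)) ↔ (¬(s → p) ⊕ s)) → (s ⊕ (p ∧ (t ↔ s))) = False → True = True
(s ∨ (s ⊕ (s ⊕ p))) → ((((¬(s → p) ⊕ ¬(t → s)) → (p ↔ s)) ↔ (¬(s → p) ⊕ s)) → (s ⊕ (p ∧ (t ↔ s)))) = True → True = True

True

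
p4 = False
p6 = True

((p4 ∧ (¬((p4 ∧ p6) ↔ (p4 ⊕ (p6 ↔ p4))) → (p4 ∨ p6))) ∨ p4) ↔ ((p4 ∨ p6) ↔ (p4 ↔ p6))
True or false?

p4 ∧ p6 = False ∧ True = False
p6 ↔ p4 = True ↔ False = False
p4 ⊕ (p6 ↔ p4) = False ⊕ False = False
(p4 ∧ p6) ↔ (p4 ⊕ (p6 ↔ p4)) = False ↔ False = True
¬((p4 ∧ p6) ↔ (p4 ⊕ (p6 ↔ p4))) = ¬True = False
p4 ∨ p6 = False ∨ True = True
¬((p4 ∧ p6) ↔ (p4 ⊕ (p6 ↔ p4))) → (p4 ∨ p6) = False → True = True
p4 ∧ (¬((p4 ∧ p6) ↔ (p4 ⊕ (p6 ↔ p4))) → (p4 ∨ p6)) = False ∧ True = False
(p4 ∧ (¬((p4 ∧ p6) ↔ (p4 ⊕ (p6 ↔ p4))) → (p4 ∨ p6))) ∨ p4 = False ∨ False = False
p4 ∨ p6 = False ∨ True = True
p4 ↔ p6 = False ↔ True = False
(p4 ∨ p6) ↔ (p4 ↔ p6) = True ↔ False = False
((p4 ∧ (¬((p4 ∧ p6) ↔ (p4 ⊕ (p6 ↔ p4))) → (p4 ∨ p6))) ∨ p4) ↔ ((p4 ∨ p6) ↔ (p4 ↔ p6)) = False ↔ False = True

True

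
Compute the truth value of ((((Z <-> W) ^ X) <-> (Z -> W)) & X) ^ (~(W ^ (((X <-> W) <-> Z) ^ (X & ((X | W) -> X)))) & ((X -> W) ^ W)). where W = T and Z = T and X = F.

Z <-> W = T <-> T = T
(Z <-> W) ^ X = T ^ F = T
Z -> W = T -> T = T
((Z <-> W) ^ X) <-> (Z -> W) = T <-> T = T
(((Z <-> W) ^ X) <-> (Z -> W)) & X = T & F = F
X <-> W = F <-> T = F
(X <-> W) <-> Z = F <-> T = F
X | W = F | T = T
(X | W) -> X = T -> F = F
X & ((X | W) -> X) = F & F = F
((X <-> W) <-> Z) ^ (X & ((X | W) -> X)) = F ^ F = F
W ^ (((X <-> W) <-> Z) ^ (X & ((X | W) -> X))) = T ^ F = T
~(W ^ (((X <-> W) <-> Z) ^ (X & ((X | W) -> X)))) = ~T = F
X -> W = F -> T = T
(X -> W) ^ W = T ^ T = F
~(W ^ (((X <-> W) <-> Z) ^ (X & ((X | W) -> X)))) & ((X -> W) ^ W) = F & F = F
((((Z <-> W) ^ X) <-> (Z -> W)) & X) ^ (~(W ^ (((X <-> W) <-> Z) ^ (X & ((X | W) -> X)))) & ((X -> W) ^ W)) = F ^ F = F

F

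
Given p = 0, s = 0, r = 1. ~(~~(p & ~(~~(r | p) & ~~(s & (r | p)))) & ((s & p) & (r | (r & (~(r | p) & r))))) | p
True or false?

1

r | p = 1 | 0 = 1
~(r | p) = ~1 = 0
~~(r | p) = ~0 = 1
r | p = 1 | 0 = 1
s & (r | p) = 0 & 1 = 0
~(s & (r | p)) = ~0 = 1
~~(s & (r | p)) = ~1 = 0
~~(r | p) & ~~(s & (r | p)) = 1 & 0 = 0
~(~~(r | p) & ~~(s & (r | p))) = ~0 = 1
p & ~(~~(r | p) & ~~(s & (r | p))) = 0 & 1 = 0
~(p & ~(~~(r | p) & ~~(s & (r | p)))) = ~0 = 1
~~(p & ~(~~(r | p) & ~~(s & (r | p)))) = ~1 = 0
s & p = 0 & 0 = 0
r | p = 1 | 0 = 1
~(r | p) = ~1 = 0
~(r | p) & r = 0 & 1 = 0
r & (~(r | p) & r) = 1 & 0 = 0
r | (r & (~(r | p) & r)) = 1 | 0 = 1
(s & p) & (r | (r & (~(r | p) & r))) = 0 & 1 = 0
~~(p & ~(~~(r | p) & ~~(s & (r | p)))) & ((s & p) & (r | (r & (~(r | p) & r)))) = 0 & 0 = 0
~(~~(p & ~(~~(r | p) & ~~(s & (r | p)))) & ((s & p) & (r | (r & (~(r | p) & r))))) = ~0 = 1
~(~~(p & ~(~~(r | p) & ~~(s & (r | p)))) & ((s & p) & (r | (r & (~(r | p) & r))))) | p = 1 | 0 = 1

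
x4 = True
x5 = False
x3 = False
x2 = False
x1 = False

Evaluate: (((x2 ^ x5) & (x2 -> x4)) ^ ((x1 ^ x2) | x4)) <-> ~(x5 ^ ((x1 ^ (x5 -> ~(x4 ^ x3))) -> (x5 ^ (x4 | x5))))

False

Substituting x4=True, x5=False, x3=False, x2=False, x1=False:
x2 ^ x5 = False ^ False = False
x2 -> x4 = False -> True = True
(x2 ^ x5) & (x2 -> x4) = False & True = False
x1 ^ x2 = False ^ False = False
(x1 ^ x2) | x4 = False | True = True
((x2 ^ x5) & (x2 -> x4)) ^ ((x1 ^ x2) | x4) = False ^ True = True
x4 ^ x3 = True ^ False = True
~(x4 ^ x3) = ~True = False
x5 -> ~(x4 ^ x3) = False -> False = True
x1 ^ (x5 -> ~(x4 ^ x3)) = False ^ True = True
x4 | x5 = True | False = True
x5 ^ (x4 | x5) = False ^ True = True
(x1 ^ (x5 -> ~(x4 ^ x3))) -> (x5 ^ (x4 | x5)) = True -> True = True
x5 ^ ((x1 ^ (x5 -> ~(x4 ^ x3))) -> (x5 ^ (x4 | x5))) = False ^ True = True
~(x5 ^ ((x1 ^ (x5 -> ~(x4 ^ x3))) -> (x5 ^ (x4 | x5)))) = ~True = False
(((x2 ^ x5) & (x2 -> x4)) ^ ((x1 ^ x2) | x4)) <-> ~(x5 ^ ((x1 ^ (x5 -> ~(x4 ^ x3))) -> (x5 ^ (x4 | x5)))) = True <-> False = False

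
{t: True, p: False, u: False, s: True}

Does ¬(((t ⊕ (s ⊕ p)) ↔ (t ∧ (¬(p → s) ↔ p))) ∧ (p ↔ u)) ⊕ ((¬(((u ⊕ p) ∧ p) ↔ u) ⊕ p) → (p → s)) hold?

False

s ⊕ p = True ⊕ False = True
t ⊕ (s ⊕ p) = True ⊕ True = False
p → s = False → True = True
¬(p → s) = ¬True = False
¬(p → s) ↔ p = False ↔ False = True
t ∧ (¬(p → s) ↔ p) = True ∧ True = True
(t ⊕ (s ⊕ p)) ↔ (t ∧ (¬(p → s) ↔ p)) = False ↔ True = False
p ↔ u = False ↔ False = True
((t ⊕ (s ⊕ p)) ↔ (t ∧ (¬(p → s) ↔ p))) ∧ (p ↔ u) = False ∧ True = False
¬(((t ⊕ (s ⊕ p)) ↔ (t ∧ (¬(p → s) ↔ p))) ∧ (p ↔ u)) = ¬False = True
u ⊕ p = False ⊕ False = False
(u ⊕ p) ∧ p = False ∧ False = False
((u ⊕ p) ∧ p) ↔ u = False ↔ False = True
¬(((u ⊕ p) ∧ p) ↔ u) = ¬True = False
¬(((u ⊕ p) ∧ p) ↔ u) ⊕ p = False ⊕ False = False
p → s = False → True = True
(¬(((u ⊕ p) ∧ p) ↔ u) ⊕ p) → (p → s) = False → True = True
¬(((t ⊕ (s ⊕ p)) ↔ (t ∧ (¬(p → s) ↔ p))) ∧ (p ↔ u)) ⊕ ((¬(((u ⊕ p) ∧ p) ↔ u) ⊕ p) → (p → s)) = True ⊕ True = False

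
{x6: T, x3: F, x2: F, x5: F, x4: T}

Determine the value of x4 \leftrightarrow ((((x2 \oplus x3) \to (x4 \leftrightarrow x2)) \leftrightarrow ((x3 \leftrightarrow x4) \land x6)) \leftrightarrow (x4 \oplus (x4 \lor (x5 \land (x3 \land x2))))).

x2 \oplus x3 = F \oplus F = F
x4 \leftrightarrow x2 = T \leftrightarrow F = F
(x2 \oplus x3) \to (x4 \leftrightarrow x2) = F \to F = T
x3 \leftrightarrow x4 = F \leftrightarrow T = F
(x3 \leftrightarrow x4) \land x6 = F \land T = F
((x2 \oplus x3) \to (x4 \leftrightarrow x2)) \leftrightarrow ((x3 \leftrightarrow x4) \land x6) = T \leftrightarrow F = F
x3 \land x2 = F \land F = F
x5 \land (x3 \land x2) = F \land F = F
x4 \lor (x5 \land (x3 \land x2)) = T \lor F = T
x4 \oplus (x4 \lor (x5 \land (x3 \land x2))) = T \oplus T = F
(((x2 \oplus x3) \to (x4 \leftrightarrow x2)) \leftrightarrow ((x3 \leftrightarrow x4) \land x6)) \leftrightarrow (x4 \oplus (x4 \lor (x5 \land (x3 \land x2)))) = F \leftrightarrow F = T
x4 \leftrightarrow ((((x2 \oplus x3) \to (x4 \leftrightarrow x2)) \leftrightarrow ((x3 \leftrightarrow x4) \land x6)) \leftrightarrow (x4 \oplus (x4 \lor (x5 \land (x3 \land x2))))) = T \leftrightarrow T = T

T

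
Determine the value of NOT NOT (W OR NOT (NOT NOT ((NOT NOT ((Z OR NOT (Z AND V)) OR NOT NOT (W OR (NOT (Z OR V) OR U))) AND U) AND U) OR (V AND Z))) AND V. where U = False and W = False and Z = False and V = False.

Z AND V = False AND False = False
NOT (Z AND V) = NOT False = True
Z OR NOT (Z AND V) = False OR True = True
Z OR V = False OR False = False
NOT (Z OR V) = NOT False = True
NOT (Z OR V) OR U = True OR False = True
W OR (NOT (Z OR V) OR U) = False OR True = True
NOT (W OR (NOT (Z OR V) OR U)) = NOT True = False
NOT NOT (W OR (NOT (Z OR V) OR U)) = NOT False = True
(Z OR NOT (Z AND V)) OR NOT NOT (W OR (NOT (Z OR V) OR U)) = True OR True = True
NOT ((Z OR NOT (Z AND V)) OR NOT NOT (W OR (NOT (Z OR V) OR U))) = NOT True = False
NOT NOT ((Z OR NOT (Z AND V)) OR NOT NOT (W OR (NOT (Z OR V) OR U))) = NOT False = True
NOT NOT ((Z OR NOT (Z AND V)) OR NOT NOT (W OR (NOT (Z OR V) OR U))) AND U = True AND False = False
(NOT NOT ((Z OR NOT (Z AND V)) OR NOT NOT (W OR (NOT (Z OR V) OR U))) AND U) AND U = False AND False = False
NOT ((NOT NOT ((Z OR NOT (Z AND V)) OR NOT NOT (W OR (NOT (Z OR V) OR U))) AND U) AND U) = NOT False = True
NOT NOT ((NOT NOT ((Z OR NOT (Z AND V)) OR NOT NOT (W OR (NOT (Z OR V) OR U))) AND U) AND U) = NOT True = False
V AND Z = False AND False = False
NOT NOT ((NOT NOT ((Z OR NOT (Z AND V)) OR NOT NOT (W OR (NOT (Z OR V) OR U))) AND U) AND U) OR (V AND Z) = False OR False = False
NOT (NOT NOT ((NOT NOT ((Z OR NOT (Z AND V)) OR NOT NOT (W OR (NOT (Z OR V) OR U))) AND U) AND U) OR (V AND Z)) = NOT False = True
W OR NOT (NOT NOT ((NOT NOT ((Z OR NOT (Z AND V)) OR NOT NOT (W OR (NOT (Z OR V) OR U))) AND U) AND U) OR (V AND Z)) = False OR True = True
NOT (W OR NOT (NOT NOT ((NOT NOT ((Z OR NOT (Z AND V)) OR NOT NOT (W OR (NOT (Z OR V) OR U))) AND U) AND U) OR (V AND Z))) = NOT True = False
NOT NOT (W OR NOT (NOT NOT ((NOT NOT ((Z OR NOT (Z AND V)) OR NOT NOT (W OR (NOT (Z OR V) OR U))) AND U) AND U) OR (V AND Z))) = NOT False = True
NOT NOT (W OR NOT (NOT NOT ((NOT NOT ((Z OR NOT (Z AND V)) OR NOT NOT (W OR (NOT (Z OR V) OR U))) AND U) AND U) OR (V AND Z))) AND V = True AND False = False

False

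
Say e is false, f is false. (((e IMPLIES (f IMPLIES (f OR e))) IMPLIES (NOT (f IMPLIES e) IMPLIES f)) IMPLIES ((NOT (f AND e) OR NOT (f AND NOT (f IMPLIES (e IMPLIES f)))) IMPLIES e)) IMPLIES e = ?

true

f OR e = false OR false = false
f IMPLIES (f OR e) = false IMPLIES false = true
e IMPLIES (f IMPLIES (f OR e)) = false IMPLIES true = true
f IMPLIES e = false IMPLIES false = true
NOT (f IMPLIES e) = NOT true = false
NOT (f IMPLIES e) IMPLIES f = false IMPLIES false = true
(e IMPLIES (f IMPLIES (f OR e))) IMPLIES (NOT (f IMPLIES e) IMPLIES f) = true IMPLIES true = true
f AND e = false AND false = false
NOT (f AND e) = NOT false = true
e IMPLIES f = false IMPLIES false = true
f IMPLIES (e IMPLIES f) = false IMPLIES true = true
NOT (f IMPLIES (e IMPLIES f)) = NOT true = false
f AND NOT (f IMPLIES (e IMPLIES f)) = false AND false = false
NOT (f AND NOT (f IMPLIES (e IMPLIES f))) = NOT false = true
NOT (f AND e) OR NOT (f AND NOT (f IMPLIES (e IMPLIES f))) = true OR true = true
(NOT (f AND e) OR NOT (f AND NOT (f IMPLIES (e IMPLIES f)))) IMPLIES e = true IMPLIES false = false
((e IMPLIES (f IMPLIES (f OR e))) IMPLIES (NOT (f IMPLIES e) IMPLIES f)) IMPLIES ((NOT (f AND e) OR NOT (f AND NOT (f IMPLIES (e IMPLIES f)))) IMPLIES e) = true IMPLIES false = false
(((e IMPLIES (f IMPLIES (f OR e))) IMPLIES (NOT (f IMPLIES e) IMPLIES f)) IMPLIES ((NOT (f AND e) OR NOT (f AND NOT (f IMPLIES (e IMPLIES f)))) IMPLIES e)) IMPLIES e = false IMPLIES false = true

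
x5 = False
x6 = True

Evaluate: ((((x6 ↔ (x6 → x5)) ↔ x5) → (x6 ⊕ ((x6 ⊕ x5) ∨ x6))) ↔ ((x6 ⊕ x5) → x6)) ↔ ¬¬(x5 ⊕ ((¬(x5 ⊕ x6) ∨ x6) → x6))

x6 → x5 = True → False = False
x6 ↔ (x6 → x5) = True ↔ False = False
(x6 ↔ (x6 → x5)) ↔ x5 = False ↔ False = True
x6 ⊕ x5 = True ⊕ False = True
(x6 ⊕ x5) ∨ x6 = True ∨ True = True
x6 ⊕ ((x6 ⊕ x5) ∨ x6) = True ⊕ True = False
((x6 ↔ (x6 → x5)) ↔ x5) → (x6 ⊕ ((x6 ⊕ x5) ∨ x6)) = True → False = False
x6 ⊕ x5 = True ⊕ False = True
(x6 ⊕ x5) → x6 = True → True = True
(((x6 ↔ (x6 → x5)) ↔ x5) → (x6 ⊕ ((x6 ⊕ x5) ∨ x6))) ↔ ((x6 ⊕ x5) → x6) = False ↔ True = False
x5 ⊕ x6 = False ⊕ True = True
¬(x5 ⊕ x6) = ¬True = False
¬(x5 ⊕ x6) ∨ x6 = False ∨ True = True
(¬(x5 ⊕ x6) ∨ x6) → x6 = True → True = True
x5 ⊕ ((¬(x5 ⊕ x6) ∨ x6) → x6) = False ⊕ True = True
¬(x5 ⊕ ((¬(x5 ⊕ x6) ∨ x6) → x6)) = ¬True = False
¬¬(x5 ⊕ ((¬(x5 ⊕ x6) ∨ x6) → x6)) = ¬False = True
((((x6 ↔ (x6 → x5)) ↔ x5) → (x6 ⊕ ((x6 ⊕ x5) ∨ x6))) ↔ ((x6 ⊕ x5) → x6)) ↔ ¬¬(x5 ⊕ ((¬(x5 ⊕ x6) ∨ x6) → x6)) = False ↔ True = False

False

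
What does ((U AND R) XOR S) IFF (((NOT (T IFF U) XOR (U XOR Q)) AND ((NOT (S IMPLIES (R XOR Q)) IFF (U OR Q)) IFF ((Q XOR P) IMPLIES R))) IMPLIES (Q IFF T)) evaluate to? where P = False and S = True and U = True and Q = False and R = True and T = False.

U AND R = True AND True = True
(U AND R) XOR S = True XOR True = False
T IFF U = False IFF True = False
NOT (T IFF U) = NOT False = True
U XOR Q = True XOR False = True
NOT (T IFF U) XOR (U XOR Q) = True XOR True = False
R XOR Q = True XOR False = True
S IMPLIES (R XOR Q) = True IMPLIES True = True
NOT (S IMPLIES (R XOR Q)) = NOT True = False
U OR Q = True OR False = True
NOT (S IMPLIES (R XOR Q)) IFF (U OR Q) = False IFF True = False
Q XOR P = False XOR False = False
(Q XOR P) IMPLIES R = False IMPLIES True = True
(NOT (S IMPLIES (R XOR Q)) IFF (U OR Q)) IFF ((Q XOR P) IMPLIES R) = False IFF True = False
(NOT (T IFF U) XOR (U XOR Q)) AND ((NOT (S IMPLIES (R XOR Q)) IFF (U OR Q)) IFF ((Q XOR P) IMPLIES R)) = False AND False = False
Q IFF T = False IFF False = True
((NOT (T IFF U) XOR (U XOR Q)) AND ((NOT (S IMPLIES (R XOR Q)) IFF (U OR Q)) IFF ((Q XOR P) IMPLIES R))) IMPLIES (Q IFF T) = False IMPLIES True = True
((U AND R) XOR S) IFF (((NOT (T IFF U) XOR (U XOR Q)) AND ((NOT (S IMPLIES (R XOR Q)) IFF (U OR Q)) IFF ((Q XOR P) IMPLIES R))) IMPLIES (Q IFF T)) = False IFF True = False

False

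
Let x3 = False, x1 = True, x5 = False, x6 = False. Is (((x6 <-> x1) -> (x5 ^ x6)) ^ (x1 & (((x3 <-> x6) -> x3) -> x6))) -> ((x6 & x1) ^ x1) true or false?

Substituting x3=False, x1=True, x5=False, x6=False:
x6 <-> x1 = False <-> True = False
x5 ^ x6 = False ^ False = False
(x6 <-> x1) -> (x5 ^ x6) = False -> False = True
x3 <-> x6 = False <-> False = True
(x3 <-> x6) -> x3 = True -> False = False
((x3 <-> x6) -> x3) -> x6 = False -> False = True
x1 & (((x3 <-> x6) -> x3) -> x6) = True & True = True
((x6 <-> x1) -> (x5 ^ x6)) ^ (x1 & (((x3 <-> x6) -> x3) -> x6)) = True ^ True = False
x6 & x1 = False & True = False
(x6 & x1) ^ x1 = False ^ True = True
(((x6 <-> x1) -> (x5 ^ x6)) ^ (x1 & (((x3 <-> x6) -> x3) -> x6))) -> ((x6 & x1) ^ x1) = False -> True = True

True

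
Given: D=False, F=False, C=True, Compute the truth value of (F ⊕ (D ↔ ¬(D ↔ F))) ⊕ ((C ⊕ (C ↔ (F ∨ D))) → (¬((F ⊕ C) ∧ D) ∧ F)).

Substituting D=False, F=False, C=True:
D ↔ F = False ↔ False = True
¬(D ↔ F) = ¬True = False
D ↔ ¬(D ↔ F) = False ↔ False = True
F ⊕ (D ↔ ¬(D ↔ F)) = False ⊕ True = True
F ∨ D = False ∨ False = False
C ↔ (F ∨ D) = True ↔ False = False
C ⊕ (C ↔ (F ∨ D)) = True ⊕ False = True
F ⊕ C = False ⊕ True = True
(F ⊕ C) ∧ D = True ∧ False = False
¬((F ⊕ C) ∧ D) = ¬False = True
¬((F ⊕ C) ∧ D) ∧ F = True ∧ False = False
(C ⊕ (C ↔ (F ∨ D))) → (¬((F ⊕ C) ∧ D) ∧ F) = True → False = False
(F ⊕ (D ↔ ¬(D ↔ F))) ⊕ ((C ⊕ (C ↔ (F ∨ D))) → (¬((F ⊕ C) ∧ D) ∧ F)) = True ⊕ False = True

True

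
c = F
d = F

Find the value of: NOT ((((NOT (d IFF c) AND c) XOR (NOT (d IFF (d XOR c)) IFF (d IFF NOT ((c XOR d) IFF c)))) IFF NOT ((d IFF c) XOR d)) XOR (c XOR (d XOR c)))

d IFF c = F IFF F = T
NOT (d IFF c) = NOT T = F
NOT (d IFF c) AND c = F AND F = F
d XOR c = F XOR F = F
d IFF (d XOR c) = F IFF F = T
NOT (d IFF (d XOR c)) = NOT T = F
c XOR d = F XOR F = F
(c XOR d) IFF c = F IFF F = T
NOT ((c XOR d) IFF c) = NOT T = F
d IFF NOT ((c XOR d) IFF c) = F IFF F = T
NOT (d IFF (d XOR c)) IFF (d IFF NOT ((c XOR d) IFF c)) = F IFF T = F
(NOT (d IFF c) AND c) XOR (NOT (d IFF (d XOR c)) IFF (d IFF NOT ((c XOR d) IFF c))) = F XOR F = F
d IFF c = F IFF F = T
(d IFF c) XOR d = T XOR F = T
NOT ((d IFF c) XOR d) = NOT T = F
((NOT (d IFF c) AND c) XOR (NOT (d IFF (d XOR c)) IFF (d IFF NOT ((c XOR d) IFF c)))) IFF NOT ((d IFF c) XOR d) = F IFF F = T
d XOR c = F XOR F = F
c XOR (d XOR c) = F XOR F = F
(((NOT (d IFF c) AND c) XOR (NOT (d IFF (d XOR c)) IFF (d IFF NOT ((c XOR d) IFF c)))) IFF NOT ((d IFF c) XOR d)) XOR (c XOR (d XOR c)) = T XOR F = T
NOT ((((NOT (d IFF c) AND c) XOR (NOT (d IFF (d XOR c)) IFF (d IFF NOT ((c XOR d) IFF c)))) IFF NOT ((d IFF c) XOR d)) XOR (c XOR (d XOR c))) = NOT T = F

F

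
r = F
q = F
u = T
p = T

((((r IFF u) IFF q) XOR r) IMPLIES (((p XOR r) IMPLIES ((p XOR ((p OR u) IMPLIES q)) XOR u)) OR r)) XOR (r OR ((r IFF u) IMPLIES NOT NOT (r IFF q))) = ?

T

r IFF u = F IFF T = F
(r IFF u) IFF q = F IFF F = T
((r IFF u) IFF q) XOR r = T XOR F = T
p XOR r = T XOR F = T
p OR u = T OR T = T
(p OR u) IMPLIES q = T IMPLIES F = F
p XOR ((p OR u) IMPLIES q) = T XOR F = T
(p XOR ((p OR u) IMPLIES q)) XOR u = T XOR T = F
(p XOR r) IMPLIES ((p XOR ((p OR u) IMPLIES q)) XOR u) = T IMPLIES F = F
((p XOR r) IMPLIES ((p XOR ((p OR u) IMPLIES q)) XOR u)) OR r = F OR F = F
(((r IFF u) IFF q) XOR r) IMPLIES (((p XOR r) IMPLIES ((p XOR ((p OR u) IMPLIES q)) XOR u)) OR r) = T IMPLIES F = F
r IFF u = F IFF T = F
r IFF q = F IFF F = T
NOT (r IFF q) = NOT T = F
NOT NOT (r IFF q) = NOT F = T
(r IFF u) IMPLIES NOT NOT (r IFF q) = F IMPLIES T = T
r OR ((r IFF u) IMPLIES NOT NOT (r IFF q)) = F OR T = T
((((r IFF u) IFF q) XOR r) IMPLIES (((p XOR r) IMPLIES ((p XOR ((p OR u) IMPLIES q)) XOR u)) OR r)) XOR (r OR ((r IFF u) IMPLIES NOT NOT (r IFF q))) = F XOR T = T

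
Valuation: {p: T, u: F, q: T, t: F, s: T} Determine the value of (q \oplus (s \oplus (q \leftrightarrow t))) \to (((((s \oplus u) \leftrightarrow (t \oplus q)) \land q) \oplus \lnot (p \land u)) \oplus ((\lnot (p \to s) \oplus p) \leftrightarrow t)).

Substituting p=T, u=F, q=T, t=F, s=T:
q \leftrightarrow t = T \leftrightarrow F = F
s \oplus (q \leftrightarrow t) = T \oplus F = T
q \oplus (s \oplus (q \leftrightarrow t)) = T \oplus T = F
s \oplus u = T \oplus F = T
t \oplus q = F \oplus T = T
(s \oplus u) \leftrightarrow (t \oplus q) = T \leftrightarrow T = T
((s \oplus u) \leftrightarrow (t \oplus q)) \land q = T \land T = T
p \land u = T \land F = F
\lnot (p \land u) = \lnot F = T
(((s \oplus u) \leftrightarrow (t \oplus q)) \land q) \oplus \lnot (p \land u) = T \oplus T = F
p \to s = T \to T = T
\lnot (p \to s) = \lnot T = F
\lnot (p \to s) \oplus p = F \oplus T = T
(\lnot (p \to s) \oplus p) \leftrightarrow t = T \leftrightarrow F = F
((((s \oplus u) \leftrightarrow (t \oplus q)) \land q) \oplus \lnot (p \land u)) \oplus ((\lnot (p \to s) \oplus p) \leftrightarrow t) = F \oplus F = F
(q \oplus (s \oplus (q \leftrightarrow t))) \to (((((s \oplus u) \leftrightarrow (t \oplus q)) \land q) \oplus \lnot (p \land u)) \oplus ((\lnot (p \to s) \oplus p) \leftrightarrow t)) = F \to F = T

T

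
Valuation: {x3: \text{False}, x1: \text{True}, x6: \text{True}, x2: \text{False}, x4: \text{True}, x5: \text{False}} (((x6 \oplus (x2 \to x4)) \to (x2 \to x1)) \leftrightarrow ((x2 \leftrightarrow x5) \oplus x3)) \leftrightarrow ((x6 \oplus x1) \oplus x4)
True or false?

Substituting x3=\text{False}, x1=\text{True}, x6=\text{True}, x2=\text{False}, x4=\text{True}, x5=\text{False}:
x2 \to x4 = \text{False} \to \text{True} = \text{True}
x6 \oplus (x2 \to x4) = \text{True} \oplus \text{True} = \text{False}
x2 \to x1 = \text{False} \to \text{True} = \text{True}
(x6 \oplus (x2 \to x4)) \to (x2 \to x1) = \text{False} \to \text{True} = \text{True}
x2 \leftrightarrow x5 = \text{False} \leftrightarrow \text{False} = \text{True}
(x2 \leftrightarrow x5) \oplus x3 = \text{True} \oplus \text{False} = \text{True}
((x6 \oplus (x2 \to x4)) \to (x2 \to x1)) \leftrightarrow ((x2 \leftrightarrow x5) \oplus x3) = \text{True} \leftrightarrow \text{True} = \text{True}
x6 \oplus x1 = \text{True} \oplus \text{True} = \text{False}
(x6 \oplus x1) \oplus x4 = \text{False} \oplus \text{True} = \text{True}
(((x6 \oplus (x2 \to x4)) \to (x2 \to x1)) \leftrightarrow ((x2 \leftrightarrow x5) \oplus x3)) \leftrightarrow ((x6 \oplus x1) \oplus x4) = \text{True} \leftrightarrow \text{True} = \text{True}

\text{True}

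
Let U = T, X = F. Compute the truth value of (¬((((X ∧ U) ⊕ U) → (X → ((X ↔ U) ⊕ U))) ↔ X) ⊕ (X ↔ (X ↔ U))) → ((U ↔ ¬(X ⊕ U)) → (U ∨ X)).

X ∧ U = F ∧ T = F
(X ∧ U) ⊕ U = F ⊕ T = T
X ↔ U = F ↔ T = F
(X ↔ U) ⊕ U = F ⊕ T = T
X → ((X ↔ U) ⊕ U) = F → T = T
((X ∧ U) ⊕ U) → (X → ((X ↔ U) ⊕ U)) = T → T = T
(((X ∧ U) ⊕ U) → (X → ((X ↔ U) ⊕ U))) ↔ X = T ↔ F = F
¬((((X ∧ U) ⊕ U) → (X → ((X ↔ U) ⊕ U))) ↔ X) = ¬F = T
X ↔ U = F ↔ T = F
X ↔ (X ↔ U) = F ↔ F = T
¬((((X ∧ U) ⊕ U) → (X → ((X ↔ U) ⊕ U))) ↔ X) ⊕ (X ↔ (X ↔ U)) = T ⊕ T = F
X ⊕ U = F ⊕ T = T
¬(X ⊕ U) = ¬T = F
U ↔ ¬(X ⊕ U) = T ↔ F = F
U ∨ X = T ∨ F = T
(U ↔ ¬(X ⊕ U)) → (U ∨ X) = F → T = T
(¬((((X ∧ U) ⊕ U) → (X → ((X ↔ U) ⊕ U))) ↔ X) ⊕ (X ↔ (X ↔ U))) → ((U ↔ ¬(X ⊕ U)) → (U ∨ X)) = F → T = T

T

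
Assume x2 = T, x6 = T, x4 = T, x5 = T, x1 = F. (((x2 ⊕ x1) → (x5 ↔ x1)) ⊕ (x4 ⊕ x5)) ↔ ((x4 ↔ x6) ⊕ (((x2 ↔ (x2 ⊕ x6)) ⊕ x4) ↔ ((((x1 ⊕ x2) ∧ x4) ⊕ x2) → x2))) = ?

T

x2 ⊕ x1 = T ⊕ F = T
x5 ↔ x1 = T ↔ F = F
(x2 ⊕ x1) → (x5 ↔ x1) = T → F = F
x4 ⊕ x5 = T ⊕ T = F
((x2 ⊕ x1) → (x5 ↔ x1)) ⊕ (x4 ⊕ x5) = F ⊕ F = F
x4 ↔ x6 = T ↔ T = T
x2 ⊕ x6 = T ⊕ T = F
x2 ↔ (x2 ⊕ x6) = T ↔ F = F
(x2 ↔ (x2 ⊕ x6)) ⊕ x4 = F ⊕ T = T
x1 ⊕ x2 = F ⊕ T = T
(x1 ⊕ x2) ∧ x4 = T ∧ T = T
((x1 ⊕ x2) ∧ x4) ⊕ x2 = T ⊕ T = F
(((x1 ⊕ x2) ∧ x4) ⊕ x2) → x2 = F → T = T
((x2 ↔ (x2 ⊕ x6)) ⊕ x4) ↔ ((((x1 ⊕ x2) ∧ x4) ⊕ x2) → x2) = T ↔ T = T
(x4 ↔ x6) ⊕ (((x2 ↔ (x2 ⊕ x6)) ⊕ x4) ↔ ((((x1 ⊕ x2) ∧ x4) ⊕ x2) → x2)) = T ⊕ T = F
(((x2 ⊕ x1) → (x5 ↔ x1)) ⊕ (x4 ⊕ x5)) ↔ ((x4 ↔ x6) ⊕ (((x2 ↔ (x2 ⊕ x6)) ⊕ x4) ↔ ((((x1 ⊕ x2) ∧ x4) ⊕ x2) → x2))) = F ↔ F = T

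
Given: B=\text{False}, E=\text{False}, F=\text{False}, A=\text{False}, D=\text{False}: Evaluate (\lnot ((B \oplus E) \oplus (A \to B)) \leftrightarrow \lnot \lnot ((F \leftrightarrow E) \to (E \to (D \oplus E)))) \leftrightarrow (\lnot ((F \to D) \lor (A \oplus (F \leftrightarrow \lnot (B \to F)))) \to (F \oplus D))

\text{False}

Substituting B=\text{False}, E=\text{False}, F=\text{False}, A=\text{False}, D=\text{False}:
B \oplus E = \text{False} \oplus \text{False} = \text{False}
A \to B = \text{False} \to \text{False} = \text{True}
(B \oplus E) \oplus (A \to B) = \text{False} \oplus \text{True} = \text{True}
\lnot ((B \oplus E) \oplus (A \to B)) = \lnot \text{True} = \text{False}
F \leftrightarrow E = \text{False} \leftrightarrow \text{False} = \text{True}
D \oplus E = \text{False} \oplus \text{False} = \text{False}
E \to (D \oplus E) = \text{False} \to \text{False} = \text{True}
(F \leftrightarrow E) \to (E \to (D \oplus E)) = \text{True} \to \text{True} = \text{True}
\lnot ((F \leftrightarrow E) \to (E \to (D \oplus E))) = \lnot \text{True} = \text{False}
\lnot \lnot ((F \leftrightarrow E) \to (E \to (D \oplus E))) = \lnot \text{False} = \text{True}
\lnot ((B \oplus E) \oplus (A \to B)) \leftrightarrow \lnot \lnot ((F \leftrightarrow E) \to (E \to (D \oplus E))) = \text{False} \leftrightarrow \text{True} = \text{False}
F \to D = \text{False} \to \text{False} = \text{True}
B \to F = \text{False} \to \text{False} = \text{True}
\lnot (B \to F) = \lnot \text{True} = \text{False}
F \leftrightarrow \lnot (B \to F) = \text{False} \leftrightarrow \text{False} = \text{True}
A \oplus (F \leftrightarrow \lnot (B \to F)) = \text{False} \oplus \text{True} = \text{True}
(F \to D) \lor (A \oplus (F \leftrightarrow \lnot (B \to F))) = \text{True} \lor \text{True} = \text{True}
\lnot ((F \to D) \lor (A \oplus (F \leftrightarrow \lnot (B \to F)))) = \lnot \text{True} = \text{False}
F \oplus D = \text{False} \oplus \text{False} = \text{False}
\lnot ((F \to D) \lor (A \oplus (F \leftrightarrow \lnot (B \to F)))) \to (F \oplus D) = \text{False} \to \text{False} = \text{True}
(\lnot ((B \oplus E) \oplus (A \to B)) \leftrightarrow \lnot \lnot ((F \leftrightarrow E) \to (E \to (D \oplus E)))) \leftrightarrow (\lnot ((F \to D) \lor (A \oplus (F \leftrightarrow \lnot (B \to F)))) \to (F \oplus D)) = \text{False} \leftrightarrow \text{True} = \text{False}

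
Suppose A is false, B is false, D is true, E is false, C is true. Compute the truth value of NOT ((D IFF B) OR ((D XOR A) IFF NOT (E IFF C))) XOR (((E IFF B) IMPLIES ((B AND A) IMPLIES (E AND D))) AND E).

false

Substituting A=false, B=false, D=true, E=false, C=true:
D IFF B = true IFF false = false
D XOR A = true XOR false = true
E IFF C = false IFF true = false
NOT (E IFF C) = NOT false = true
(D XOR A) IFF NOT (E IFF C) = true IFF true = true
(D IFF B) OR ((D XOR A) IFF NOT (E IFF C)) = false OR true = true
NOT ((D IFF B) OR ((D XOR A) IFF NOT (E IFF C))) = NOT true = false
E IFF B = false IFF false = true
B AND A = false AND false = false
E AND D = false AND true = false
(B AND A) IMPLIES (E AND D) = false IMPLIES false = true
(E IFF B) IMPLIES ((B AND A) IMPLIES (E AND D)) = true IMPLIES true = true
((E IFF B) IMPLIES ((B AND A) IMPLIES (E AND D))) AND E = true AND false = false
NOT ((D IFF B) OR ((D XOR A) IFF NOT (E IFF C))) XOR (((E IFF B) IMPLIES ((B AND A) IMPLIES (E AND D))) AND E) = false XOR false = false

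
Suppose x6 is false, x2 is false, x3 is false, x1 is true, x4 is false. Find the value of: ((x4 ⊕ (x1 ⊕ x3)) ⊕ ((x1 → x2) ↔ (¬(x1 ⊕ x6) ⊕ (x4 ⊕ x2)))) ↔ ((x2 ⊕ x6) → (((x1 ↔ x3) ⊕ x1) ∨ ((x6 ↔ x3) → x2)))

F

Substituting x6=F, x2=F, x3=F, x1=T, x4=F:
x1 ⊕ x3 = T ⊕ F = T
x4 ⊕ (x1 ⊕ x3) = F ⊕ T = T
x1 → x2 = T → F = F
x1 ⊕ x6 = T ⊕ F = T
¬(x1 ⊕ x6) = ¬T = F
x4 ⊕ x2 = F ⊕ F = F
¬(x1 ⊕ x6) ⊕ (x4 ⊕ x2) = F ⊕ F = F
(x1 → x2) ↔ (¬(x1 ⊕ x6) ⊕ (x4 ⊕ x2)) = F ↔ F = T
(x4 ⊕ (x1 ⊕ x3)) ⊕ ((x1 → x2) ↔ (¬(x1 ⊕ x6) ⊕ (x4 ⊕ x2))) = T ⊕ T = F
x2 ⊕ x6 = F ⊕ F = F
x1 ↔ x3 = T ↔ F = F
(x1 ↔ x3) ⊕ x1 = F ⊕ T = T
x6 ↔ x3 = F ↔ F = T
(x6 ↔ x3) → x2 = T → F = F
((x1 ↔ x3) ⊕ x1) ∨ ((x6 ↔ x3) → x2) = T ∨ F = T
(x2 ⊕ x6) → (((x1 ↔ x3) ⊕ x1) ∨ ((x6 ↔ x3) → x2)) = F → T = T
((x4 ⊕ (x1 ⊕ x3)) ⊕ ((x1 → x2) ↔ (¬(x1 ⊕ x6) ⊕ (x4 ⊕ x2)))) ↔ ((x2 ⊕ x6) → (((x1 ↔ x3) ⊕ x1) ∨ ((x6 ↔ x3) → x2))) = F ↔ T = F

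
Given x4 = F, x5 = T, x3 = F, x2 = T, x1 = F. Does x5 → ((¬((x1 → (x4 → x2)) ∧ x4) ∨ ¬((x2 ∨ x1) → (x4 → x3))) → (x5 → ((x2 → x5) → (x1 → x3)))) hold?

Substituting x4=F, x5=T, x3=F, x2=T, x1=F:
x4 → x2 = F → T = T
x1 → (x4 → x2) = F → T = T
(x1 → (x4 → x2)) ∧ x4 = T ∧ F = F
¬((x1 → (x4 → x2)) ∧ x4) = ¬F = T
x2 ∨ x1 = T ∨ F = T
x4 → x3 = F → F = T
(x2 ∨ x1) → (x4 → x3) = T → T = T
¬((x2 ∨ x1) → (x4 → x3)) = ¬T = F
¬((x1 → (x4 → x2)) ∧ x4) ∨ ¬((x2 ∨ x1) → (x4 → x3)) = T ∨ F = T
x2 → x5 = T → T = T
x1 → x3 = F → F = T
(x2 → x5) → (x1 → x3) = T → T = T
x5 → ((x2 → x5) → (x1 → x3)) = T → T = T
(¬((x1 → (x4 → x2)) ∧ x4) ∨ ¬((x2 ∨ x1) → (x4 → x3))) → (x5 → ((x2 → x5) → (x1 → x3))) = T → T = T
x5 → ((¬((x1 → (x4 → x2)) ∧ x4) ∨ ¬((x2 ∨ x1) → (x4 → x3))) → (x5 → ((x2 → x5) → (x1 → x3)))) = T → T = T

T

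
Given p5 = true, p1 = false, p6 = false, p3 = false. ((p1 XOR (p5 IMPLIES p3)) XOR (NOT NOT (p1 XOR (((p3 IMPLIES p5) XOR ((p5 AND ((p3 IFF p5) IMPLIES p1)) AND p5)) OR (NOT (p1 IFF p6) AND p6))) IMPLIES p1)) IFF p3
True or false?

p5 IMPLIES p3 = true IMPLIES false = false
p1 XOR (p5 IMPLIES p3) = false XOR false = false
p3 IMPLIES p5 = false IMPLIES true = true
p3 IFF p5 = false IFF true = false
(p3 IFF p5) IMPLIES p1 = false IMPLIES false = true
p5 AND ((p3 IFF p5) IMPLIES p1) = true AND true = true
(p5 AND ((p3 IFF p5) IMPLIES p1)) AND p5 = true AND true = true
(p3 IMPLIES p5) XOR ((p5 AND ((p3 IFF p5) IMPLIES p1)) AND p5) = true XOR true = false
p1 IFF p6 = false IFF false = true
NOT (p1 IFF p6) = NOT true = false
NOT (p1 IFF p6) AND p6 = false AND false = false
((p3 IMPLIES p5) XOR ((p5 AND ((p3 IFF p5) IMPLIES p1)) AND p5)) OR (NOT (p1 IFF p6) AND p6) = false OR false = false
p1 XOR (((p3 IMPLIES p5) XOR ((p5 AND ((p3 IFF p5) IMPLIES p1)) AND p5)) OR (NOT (p1 IFF p6) AND p6)) = false XOR false = false
NOT (p1 XOR (((p3 IMPLIES p5) XOR ((p5 AND ((p3 IFF p5) IMPLIES p1)) AND p5)) OR (NOT (p1 IFF p6) AND p6))) = NOT false = true
NOT NOT (p1 XOR (((p3 IMPLIES p5) XOR ((p5 AND ((p3 IFF p5) IMPLIES p1)) AND p5)) OR (NOT (p1 IFF p6) AND p6))) = NOT true = false
NOT NOT (p1 XOR (((p3 IMPLIES p5) XOR ((p5 AND ((p3 IFF p5) IMPLIES p1)) AND p5)) OR (NOT (p1 IFF p6) AND p6))) IMPLIES p1 = false IMPLIES false = true
(p1 XOR (p5 IMPLIES p3)) XOR (NOT NOT (p1 XOR (((p3 IMPLIES p5) XOR ((p5 AND ((p3 IFF p5) IMPLIES p1)) AND p5)) OR (NOT (p1 IFF p6) AND p6))) IMPLIES p1) = false XOR true = true
((p1 XOR (p5 IMPLIES p3)) XOR (NOT NOT (p1 XOR (((p3 IMPLIES p5) XOR ((p5 AND ((p3 IFF p5) IMPLIES p1)) AND p5)) OR (NOT (p1 IFF p6) AND p6))) IMPLIES p1)) IFF p3 = true IFF false = false

false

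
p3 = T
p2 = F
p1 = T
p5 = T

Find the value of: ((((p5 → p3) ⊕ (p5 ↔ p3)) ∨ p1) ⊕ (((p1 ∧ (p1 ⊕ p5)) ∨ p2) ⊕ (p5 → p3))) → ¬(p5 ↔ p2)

p5 → p3 = T → T = T
p5 ↔ p3 = T ↔ T = T
(p5 → p3) ⊕ (p5 ↔ p3) = T ⊕ T = F
((p5 → p3) ⊕ (p5 ↔ p3)) ∨ p1 = F ∨ T = T
p1 ⊕ p5 = T ⊕ T = F
p1 ∧ (p1 ⊕ p5) = T ∧ F = F
(p1 ∧ (p1 ⊕ p5)) ∨ p2 = F ∨ F = F
p5 → p3 = T → T = T
((p1 ∧ (p1 ⊕ p5)) ∨ p2) ⊕ (p5 → p3) = F ⊕ T = T
(((p5 → p3) ⊕ (p5 ↔ p3)) ∨ p1) ⊕ (((p1 ∧ (p1 ⊕ p5)) ∨ p2) ⊕ (p5 → p3)) = T ⊕ T = F
p5 ↔ p2 = T ↔ F = F
¬(p5 ↔ p2) = ¬F = T
((((p5 → p3) ⊕ (p5 ↔ p3)) ∨ p1) ⊕ (((p1 ∧ (p1 ⊕ p5)) ∨ p2) ⊕ (p5 → p3))) → ¬(p5 ↔ p2) = F → T = T

T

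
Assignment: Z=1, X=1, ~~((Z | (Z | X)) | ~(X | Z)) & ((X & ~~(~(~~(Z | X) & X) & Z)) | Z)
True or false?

1

Substituting Z=1, X=1:
Z | X = 1 | 1 = 1
Z | (Z | X) = 1 | 1 = 1
X | Z = 1 | 1 = 1
~(X | Z) = ~1 = 0
(Z | (Z | X)) | ~(X | Z) = 1 | 0 = 1
~((Z | (Z | X)) | ~(X | Z)) = ~1 = 0
~~((Z | (Z | X)) | ~(X | Z)) = ~0 = 1
Z | X = 1 | 1 = 1
~(Z | X) = ~1 = 0
~~(Z | X) = ~0 = 1
~~(Z | X) & X = 1 & 1 = 1
~(~~(Z | X) & X) = ~1 = 0
~(~~(Z | X) & X) & Z = 0 & 1 = 0
~(~(~~(Z | X) & X) & Z) = ~0 = 1
~~(~(~~(Z | X) & X) & Z) = ~1 = 0
X & ~~(~(~~(Z | X) & X) & Z) = 1 & 0 = 0
(X & ~~(~(~~(Z | X) & X) & Z)) | Z = 0 | 1 = 1
~~((Z | (Z | X)) | ~(X | Z)) & ((X & ~~(~(~~(Z | X) & X) & Z)) | Z) = 1 & 1 = 1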